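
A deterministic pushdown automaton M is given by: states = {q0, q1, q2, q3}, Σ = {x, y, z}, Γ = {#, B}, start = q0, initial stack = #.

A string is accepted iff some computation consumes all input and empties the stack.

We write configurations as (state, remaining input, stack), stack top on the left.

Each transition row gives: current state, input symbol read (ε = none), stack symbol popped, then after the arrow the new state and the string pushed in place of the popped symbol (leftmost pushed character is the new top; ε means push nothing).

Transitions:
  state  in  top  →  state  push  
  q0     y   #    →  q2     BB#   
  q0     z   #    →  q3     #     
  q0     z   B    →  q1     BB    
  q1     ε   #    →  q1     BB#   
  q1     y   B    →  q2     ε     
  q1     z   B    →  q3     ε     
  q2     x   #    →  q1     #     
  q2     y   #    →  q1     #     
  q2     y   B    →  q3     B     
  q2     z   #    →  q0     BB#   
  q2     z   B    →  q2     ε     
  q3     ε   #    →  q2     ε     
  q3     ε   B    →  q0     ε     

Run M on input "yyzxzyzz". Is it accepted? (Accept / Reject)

(q0, yyzxzyzz, #)
  read y, top #: go to q2, push BB# → (q2, yzxzyzz, BB#)
  read y, top B: go to q3, push B → (q3, zxzyzz, BB#)
  ε-move, top B: go to q0, push ε → (q0, zxzyzz, B#)
  read z, top B: go to q1, push BB → (q1, xzyzz, BB#)
No transition applies at (q1, xzyzz, BB#); input not fully consumed.

Reject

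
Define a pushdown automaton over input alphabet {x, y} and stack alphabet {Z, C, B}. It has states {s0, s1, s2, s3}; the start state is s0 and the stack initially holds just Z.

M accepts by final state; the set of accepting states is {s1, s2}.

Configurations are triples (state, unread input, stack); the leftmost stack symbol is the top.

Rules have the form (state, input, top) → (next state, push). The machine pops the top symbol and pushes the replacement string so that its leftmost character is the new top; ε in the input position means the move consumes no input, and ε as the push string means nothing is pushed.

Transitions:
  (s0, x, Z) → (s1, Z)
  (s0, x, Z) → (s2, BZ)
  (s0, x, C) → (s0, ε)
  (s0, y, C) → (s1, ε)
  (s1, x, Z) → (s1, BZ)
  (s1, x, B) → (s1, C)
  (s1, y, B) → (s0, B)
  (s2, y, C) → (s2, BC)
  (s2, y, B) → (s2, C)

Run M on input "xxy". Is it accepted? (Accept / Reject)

Reject

No computation consumes all input and reaches a final state.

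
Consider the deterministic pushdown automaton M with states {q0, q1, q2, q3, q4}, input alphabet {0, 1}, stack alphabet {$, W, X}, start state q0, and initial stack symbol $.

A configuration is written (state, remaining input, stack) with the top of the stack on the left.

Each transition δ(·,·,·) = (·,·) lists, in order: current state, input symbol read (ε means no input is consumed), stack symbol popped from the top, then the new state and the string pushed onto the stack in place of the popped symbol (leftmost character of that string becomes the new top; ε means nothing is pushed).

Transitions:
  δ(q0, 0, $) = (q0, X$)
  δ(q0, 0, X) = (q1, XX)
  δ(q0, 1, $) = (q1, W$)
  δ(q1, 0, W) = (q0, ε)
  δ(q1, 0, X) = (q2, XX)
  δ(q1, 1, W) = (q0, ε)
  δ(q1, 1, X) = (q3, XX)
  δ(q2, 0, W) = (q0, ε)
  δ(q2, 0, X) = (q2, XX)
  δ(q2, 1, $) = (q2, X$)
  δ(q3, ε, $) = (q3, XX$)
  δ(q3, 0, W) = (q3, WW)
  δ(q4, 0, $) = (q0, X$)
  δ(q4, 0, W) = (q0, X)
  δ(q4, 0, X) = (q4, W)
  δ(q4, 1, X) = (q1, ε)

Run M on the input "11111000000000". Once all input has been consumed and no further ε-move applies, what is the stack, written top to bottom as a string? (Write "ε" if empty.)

XXXXXXXX$

(q0, 11111000000000, $)
  read 1, top $: go to q1, push W$ → (q1, 1111000000000, W$)
  read 1, top W: go to q0, push ε → (q0, 111000000000, $)
  read 1, top $: go to q1, push W$ → (q1, 11000000000, W$)
  read 1, top W: go to q0, push ε → (q0, 1000000000, $)
  read 1, top $: go to q1, push W$ → (q1, 000000000, W$)
  read 0, top W: go to q0, push ε → (q0, 00000000, $)
  read 0, top $: go to q0, push X$ → (q0, 0000000, X$)
  read 0, top X: go to q1, push XX → (q1, 000000, XX$)
  read 0, top X: go to q2, push XX → (q2, 00000, XXX$)
  read 0, top X: go to q2, push XX → (q2, 0000, XXXX$)
  read 0, top X: go to q2, push XX → (q2, 000, XXXXX$)
  read 0, top X: go to q2, push XX → (q2, 00, XXXXXX$)
  read 0, top X: go to q2, push XX → (q2, 0, XXXXXXX$)
  read 0, top X: go to q2, push XX → (q2, ε, XXXXXXXX$)
All input consumed in state q2 with stack XXXXXXXX$.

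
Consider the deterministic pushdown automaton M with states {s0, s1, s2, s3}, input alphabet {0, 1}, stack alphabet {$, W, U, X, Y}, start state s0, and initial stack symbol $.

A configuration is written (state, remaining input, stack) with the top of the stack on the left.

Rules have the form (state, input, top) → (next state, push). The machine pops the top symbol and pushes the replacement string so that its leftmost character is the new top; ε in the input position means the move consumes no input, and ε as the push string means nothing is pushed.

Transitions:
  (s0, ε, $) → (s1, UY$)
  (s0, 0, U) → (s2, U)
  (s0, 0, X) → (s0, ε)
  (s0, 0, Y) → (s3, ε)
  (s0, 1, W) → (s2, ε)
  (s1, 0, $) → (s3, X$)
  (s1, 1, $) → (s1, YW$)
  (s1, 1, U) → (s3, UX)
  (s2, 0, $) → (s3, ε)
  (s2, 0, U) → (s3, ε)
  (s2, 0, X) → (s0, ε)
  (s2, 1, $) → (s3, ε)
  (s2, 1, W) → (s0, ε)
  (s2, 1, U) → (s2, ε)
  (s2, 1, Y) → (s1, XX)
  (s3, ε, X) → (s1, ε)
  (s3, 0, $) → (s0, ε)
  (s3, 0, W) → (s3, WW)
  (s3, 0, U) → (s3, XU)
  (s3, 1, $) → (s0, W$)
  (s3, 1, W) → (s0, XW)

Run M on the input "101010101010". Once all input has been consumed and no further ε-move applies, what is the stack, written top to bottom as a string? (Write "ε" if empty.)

(s0, 101010101010, $)
  ε-move, top $: go to s1, push UY$ → (s1, 101010101010, UY$)
  read 1, top U: go to s3, push UX → (s3, 01010101010, UXY$)
  read 0, top U: go to s3, push XU → (s3, 1010101010, XUXY$)
  ε-move, top X: go to s1, push ε → (s1, 1010101010, UXY$)
  read 1, top U: go to s3, push UX → (s3, 010101010, UXXY$)
  read 0, top U: go to s3, push XU → (s3, 10101010, XUXXY$)
  ε-move, top X: go to s1, push ε → (s1, 10101010, UXXY$)
  read 1, top U: go to s3, push UX → (s3, 0101010, UXXXY$)
  read 0, top U: go to s3, push XU → (s3, 101010, XUXXXY$)
  ε-move, top X: go to s1, push ε → (s1, 101010, UXXXY$)
  read 1, top U: go to s3, push UX → (s3, 01010, UXXXXY$)
  read 0, top U: go to s3, push XU → (s3, 1010, XUXXXXY$)
  ε-move, top X: go to s1, push ε → (s1, 1010, UXXXXY$)
  read 1, top U: go to s3, push UX → (s3, 010, UXXXXXY$)
  read 0, top U: go to s3, push XU → (s3, 10, XUXXXXXY$)
  ε-move, top X: go to s1, push ε → (s1, 10, UXXXXXY$)
  read 1, top U: go to s3, push UX → (s3, 0, UXXXXXXY$)
  read 0, top U: go to s3, push XU → (s3, ε, XUXXXXXXY$)
  ε-move, top X: go to s1, push ε → (s1, ε, UXXXXXXY$)
All input consumed in state s1 with stack UXXXXXXY$.

UXXXXXXY$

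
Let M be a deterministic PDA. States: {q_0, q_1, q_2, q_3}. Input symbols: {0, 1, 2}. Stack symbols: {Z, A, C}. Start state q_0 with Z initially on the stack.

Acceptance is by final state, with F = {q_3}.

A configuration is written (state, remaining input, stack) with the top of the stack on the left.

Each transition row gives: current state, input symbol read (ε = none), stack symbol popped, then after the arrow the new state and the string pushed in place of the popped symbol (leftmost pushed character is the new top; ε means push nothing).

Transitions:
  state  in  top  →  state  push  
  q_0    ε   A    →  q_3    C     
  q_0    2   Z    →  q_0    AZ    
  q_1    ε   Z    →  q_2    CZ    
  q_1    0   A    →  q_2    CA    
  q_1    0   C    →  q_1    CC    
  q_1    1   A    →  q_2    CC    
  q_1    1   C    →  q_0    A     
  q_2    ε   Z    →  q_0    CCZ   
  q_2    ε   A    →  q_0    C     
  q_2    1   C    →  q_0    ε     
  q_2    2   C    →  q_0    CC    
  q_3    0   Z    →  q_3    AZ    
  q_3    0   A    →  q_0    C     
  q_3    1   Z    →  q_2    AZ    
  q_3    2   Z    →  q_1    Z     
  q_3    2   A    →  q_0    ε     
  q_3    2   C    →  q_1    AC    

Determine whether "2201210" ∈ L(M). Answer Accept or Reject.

(q_0, 2201210, Z) ⊢ (q_0, 201210, AZ) ⊢ (q_3, 201210, CZ) ⊢ (q_1, 01210, ACZ) ⊢ (q_2, 1210, CACZ) ⊢ (q_0, 210, ACZ) ⊢ (q_3, 210, CCZ) ⊢ (q_1, 10, ACCZ) ⊢ (q_2, 0, CCCCZ)
No transition applies at (q_2, 0, CCCCZ); input not fully consumed.

Reject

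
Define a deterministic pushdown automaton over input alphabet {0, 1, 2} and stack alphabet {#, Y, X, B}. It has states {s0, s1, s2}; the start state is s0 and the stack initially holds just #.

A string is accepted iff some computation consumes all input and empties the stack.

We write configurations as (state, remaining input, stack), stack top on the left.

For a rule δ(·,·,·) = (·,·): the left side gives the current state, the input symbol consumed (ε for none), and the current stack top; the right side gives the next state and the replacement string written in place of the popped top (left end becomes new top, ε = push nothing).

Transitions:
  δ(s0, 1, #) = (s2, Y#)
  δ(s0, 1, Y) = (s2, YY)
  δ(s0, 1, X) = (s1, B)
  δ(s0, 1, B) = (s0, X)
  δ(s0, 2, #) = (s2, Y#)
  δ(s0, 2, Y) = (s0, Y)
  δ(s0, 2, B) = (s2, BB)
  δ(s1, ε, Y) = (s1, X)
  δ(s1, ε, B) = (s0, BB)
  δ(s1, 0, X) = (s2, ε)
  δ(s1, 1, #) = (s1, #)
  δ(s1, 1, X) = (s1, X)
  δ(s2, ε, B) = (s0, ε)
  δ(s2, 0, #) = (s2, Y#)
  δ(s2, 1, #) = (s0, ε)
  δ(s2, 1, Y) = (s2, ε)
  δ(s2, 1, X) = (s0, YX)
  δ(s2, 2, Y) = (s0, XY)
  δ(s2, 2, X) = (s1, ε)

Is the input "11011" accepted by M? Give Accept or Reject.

(s0, 11011, #)
  read 1, top #: go to s2, push Y# → (s2, 1011, Y#)
  read 1, top Y: go to s2, push ε → (s2, 011, #)
  read 0, top #: go to s2, push Y# → (s2, 11, Y#)
  read 1, top Y: go to s2, push ε → (s2, 1, #)
  read 1, top #: go to s0, push ε → (s0, ε, ε)
All input consumed and the stack is empty.

Accept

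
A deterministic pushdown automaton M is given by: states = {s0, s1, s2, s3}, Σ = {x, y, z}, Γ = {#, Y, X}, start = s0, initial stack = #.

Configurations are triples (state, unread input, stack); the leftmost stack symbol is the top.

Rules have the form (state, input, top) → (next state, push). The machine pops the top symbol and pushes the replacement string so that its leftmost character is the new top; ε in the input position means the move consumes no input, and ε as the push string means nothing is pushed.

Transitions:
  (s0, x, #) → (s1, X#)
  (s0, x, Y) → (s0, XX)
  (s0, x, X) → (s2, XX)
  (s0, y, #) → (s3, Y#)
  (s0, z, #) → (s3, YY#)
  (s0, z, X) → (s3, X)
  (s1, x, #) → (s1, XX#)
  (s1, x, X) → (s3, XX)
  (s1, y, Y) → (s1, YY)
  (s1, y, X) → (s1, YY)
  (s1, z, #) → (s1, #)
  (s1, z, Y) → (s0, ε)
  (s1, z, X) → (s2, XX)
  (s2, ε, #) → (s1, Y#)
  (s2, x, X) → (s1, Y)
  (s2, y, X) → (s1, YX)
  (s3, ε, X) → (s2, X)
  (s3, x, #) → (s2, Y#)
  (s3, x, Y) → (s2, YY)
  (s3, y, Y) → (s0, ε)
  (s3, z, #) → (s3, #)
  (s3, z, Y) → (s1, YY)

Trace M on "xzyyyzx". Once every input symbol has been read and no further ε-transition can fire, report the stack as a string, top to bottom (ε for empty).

(s0, xzyyyzx, #)
  read x, top #: go to s1, push X# → (s1, zyyyzx, X#)
  read z, top X: go to s2, push XX → (s2, yyyzx, XX#)
  read y, top X: go to s1, push YX → (s1, yyzx, YXX#)
  read y, top Y: go to s1, push YY → (s1, yzx, YYXX#)
  read y, top Y: go to s1, push YY → (s1, zx, YYYXX#)
  read z, top Y: go to s0, push ε → (s0, x, YYXX#)
  read x, top Y: go to s0, push XX → (s0, ε, XXYXX#)
All input consumed in state s0 with stack XXYXX#.

XXYXX#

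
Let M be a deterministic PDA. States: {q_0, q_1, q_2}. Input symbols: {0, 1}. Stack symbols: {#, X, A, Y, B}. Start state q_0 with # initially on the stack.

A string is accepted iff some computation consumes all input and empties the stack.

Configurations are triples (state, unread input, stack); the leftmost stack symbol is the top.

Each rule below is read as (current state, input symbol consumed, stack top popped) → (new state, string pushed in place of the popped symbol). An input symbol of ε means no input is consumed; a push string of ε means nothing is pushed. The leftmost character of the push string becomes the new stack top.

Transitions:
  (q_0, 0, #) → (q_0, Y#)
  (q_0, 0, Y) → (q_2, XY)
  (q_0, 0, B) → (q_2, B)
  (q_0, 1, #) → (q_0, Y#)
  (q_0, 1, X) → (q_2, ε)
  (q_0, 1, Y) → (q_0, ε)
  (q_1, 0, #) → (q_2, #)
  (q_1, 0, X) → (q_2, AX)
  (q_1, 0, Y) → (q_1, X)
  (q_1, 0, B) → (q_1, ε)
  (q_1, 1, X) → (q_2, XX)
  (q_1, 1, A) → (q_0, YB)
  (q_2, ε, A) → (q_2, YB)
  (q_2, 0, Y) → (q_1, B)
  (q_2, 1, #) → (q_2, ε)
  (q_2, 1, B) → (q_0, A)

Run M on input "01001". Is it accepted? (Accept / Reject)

Reject

(q_0, 01001, #) ⊢ (q_0, 1001, Y#) ⊢ (q_0, 001, #) ⊢ (q_0, 01, Y#) ⊢ (q_2, 1, XY#)
No transition applies at (q_2, 1, XY#); input not fully consumed.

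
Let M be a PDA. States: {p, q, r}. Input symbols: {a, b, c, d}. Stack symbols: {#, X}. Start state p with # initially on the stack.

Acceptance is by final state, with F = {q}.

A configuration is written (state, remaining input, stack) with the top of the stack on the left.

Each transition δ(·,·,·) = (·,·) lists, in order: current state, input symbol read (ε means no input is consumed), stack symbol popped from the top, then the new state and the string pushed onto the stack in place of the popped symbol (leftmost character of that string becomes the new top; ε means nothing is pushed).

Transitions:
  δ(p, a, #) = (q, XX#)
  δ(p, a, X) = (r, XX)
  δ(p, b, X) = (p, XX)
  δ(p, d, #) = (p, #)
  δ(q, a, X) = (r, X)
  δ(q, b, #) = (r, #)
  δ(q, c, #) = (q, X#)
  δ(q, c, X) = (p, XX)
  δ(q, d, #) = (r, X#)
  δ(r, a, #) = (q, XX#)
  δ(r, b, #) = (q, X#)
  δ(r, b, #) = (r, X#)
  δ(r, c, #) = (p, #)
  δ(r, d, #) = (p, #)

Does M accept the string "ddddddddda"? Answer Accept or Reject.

Accept

One accepting computation: (p, ddddddddda, #) ⊢ (p, dddddddda, #) ⊢ (p, ddddddda, #) ⊢ (p, dddddda, #) ⊢ (p, ddddda, #) ⊢ (p, dddda, #) ⊢ (p, ddda, #) ⊢ (p, dda, #) ⊢ (p, da, #) ⊢ (p, a, #) ⊢ (q, ε, XX#)
All input consumed and state q ∈ F.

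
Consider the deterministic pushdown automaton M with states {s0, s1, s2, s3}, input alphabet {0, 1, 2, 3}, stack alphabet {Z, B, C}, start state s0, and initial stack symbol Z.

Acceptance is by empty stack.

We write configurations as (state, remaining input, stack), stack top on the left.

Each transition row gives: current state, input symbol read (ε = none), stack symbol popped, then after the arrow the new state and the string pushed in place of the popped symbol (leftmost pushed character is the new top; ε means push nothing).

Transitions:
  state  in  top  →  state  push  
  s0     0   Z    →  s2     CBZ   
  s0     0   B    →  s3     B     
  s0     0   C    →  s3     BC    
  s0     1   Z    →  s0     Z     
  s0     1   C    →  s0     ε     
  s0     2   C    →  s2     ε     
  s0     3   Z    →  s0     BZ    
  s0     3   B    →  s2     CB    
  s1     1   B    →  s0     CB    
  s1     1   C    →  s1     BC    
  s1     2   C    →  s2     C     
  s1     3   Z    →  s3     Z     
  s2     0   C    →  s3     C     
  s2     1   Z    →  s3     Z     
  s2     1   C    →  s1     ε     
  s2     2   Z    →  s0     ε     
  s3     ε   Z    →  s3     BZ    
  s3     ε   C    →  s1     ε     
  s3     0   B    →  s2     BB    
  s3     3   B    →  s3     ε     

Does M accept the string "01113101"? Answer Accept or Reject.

Reject

(s0, 01113101, Z)
  read 0, top Z: go to s2, push CBZ → (s2, 1113101, CBZ)
  read 1, top C: go to s1, push ε → (s1, 113101, BZ)
  read 1, top B: go to s0, push CB → (s0, 13101, CBZ)
  read 1, top C: go to s0, push ε → (s0, 3101, BZ)
  read 3, top B: go to s2, push CB → (s2, 101, CBZ)
  read 1, top C: go to s1, push ε → (s1, 01, BZ)
No transition applies at (s1, 01, BZ); input not fully consumed.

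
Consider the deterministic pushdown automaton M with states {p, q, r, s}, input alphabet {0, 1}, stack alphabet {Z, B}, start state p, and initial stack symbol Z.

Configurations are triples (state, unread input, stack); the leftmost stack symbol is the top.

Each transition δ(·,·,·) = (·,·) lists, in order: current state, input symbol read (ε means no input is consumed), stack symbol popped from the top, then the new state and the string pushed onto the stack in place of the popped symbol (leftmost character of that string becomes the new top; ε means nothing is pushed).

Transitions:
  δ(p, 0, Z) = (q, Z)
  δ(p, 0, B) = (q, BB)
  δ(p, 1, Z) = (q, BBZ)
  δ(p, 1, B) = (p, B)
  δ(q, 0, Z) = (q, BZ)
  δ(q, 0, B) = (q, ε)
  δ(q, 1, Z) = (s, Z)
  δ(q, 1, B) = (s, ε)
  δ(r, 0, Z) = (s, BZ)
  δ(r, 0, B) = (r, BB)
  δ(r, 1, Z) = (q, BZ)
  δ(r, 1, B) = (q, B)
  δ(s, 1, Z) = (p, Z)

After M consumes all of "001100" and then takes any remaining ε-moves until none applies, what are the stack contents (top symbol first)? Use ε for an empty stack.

(p, 001100, Z) ⊢ (q, 01100, Z) ⊢ (q, 1100, BZ) ⊢ (s, 100, Z) ⊢ (p, 00, Z) ⊢ (q, 0, Z) ⊢ (q, ε, BZ)
All input consumed in state q with stack BZ.

BZ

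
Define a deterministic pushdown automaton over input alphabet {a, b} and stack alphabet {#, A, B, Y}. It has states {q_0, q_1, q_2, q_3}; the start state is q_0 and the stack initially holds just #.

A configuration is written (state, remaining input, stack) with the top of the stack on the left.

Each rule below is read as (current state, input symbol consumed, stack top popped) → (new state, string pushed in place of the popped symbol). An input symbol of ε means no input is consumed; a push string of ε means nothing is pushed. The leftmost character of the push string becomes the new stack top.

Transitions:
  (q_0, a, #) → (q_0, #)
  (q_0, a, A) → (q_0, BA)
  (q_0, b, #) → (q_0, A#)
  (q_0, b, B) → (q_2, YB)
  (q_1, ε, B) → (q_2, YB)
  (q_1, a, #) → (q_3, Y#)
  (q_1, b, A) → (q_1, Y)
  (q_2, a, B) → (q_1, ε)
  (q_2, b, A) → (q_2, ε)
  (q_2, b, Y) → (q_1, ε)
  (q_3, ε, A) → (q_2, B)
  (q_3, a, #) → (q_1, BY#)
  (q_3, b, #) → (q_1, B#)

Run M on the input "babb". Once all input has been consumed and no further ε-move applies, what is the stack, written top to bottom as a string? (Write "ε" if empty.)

YBA#

(q_0, babb, #)
  read b, top #: go to q_0, push A# → (q_0, abb, A#)
  read a, top A: go to q_0, push BA → (q_0, bb, BA#)
  read b, top B: go to q_2, push YB → (q_2, b, YBA#)
  read b, top Y: go to q_1, push ε → (q_1, ε, BA#)
  ε-move, top B: go to q_2, push YB → (q_2, ε, YBA#)
All input consumed in state q_2 with stack YBA#.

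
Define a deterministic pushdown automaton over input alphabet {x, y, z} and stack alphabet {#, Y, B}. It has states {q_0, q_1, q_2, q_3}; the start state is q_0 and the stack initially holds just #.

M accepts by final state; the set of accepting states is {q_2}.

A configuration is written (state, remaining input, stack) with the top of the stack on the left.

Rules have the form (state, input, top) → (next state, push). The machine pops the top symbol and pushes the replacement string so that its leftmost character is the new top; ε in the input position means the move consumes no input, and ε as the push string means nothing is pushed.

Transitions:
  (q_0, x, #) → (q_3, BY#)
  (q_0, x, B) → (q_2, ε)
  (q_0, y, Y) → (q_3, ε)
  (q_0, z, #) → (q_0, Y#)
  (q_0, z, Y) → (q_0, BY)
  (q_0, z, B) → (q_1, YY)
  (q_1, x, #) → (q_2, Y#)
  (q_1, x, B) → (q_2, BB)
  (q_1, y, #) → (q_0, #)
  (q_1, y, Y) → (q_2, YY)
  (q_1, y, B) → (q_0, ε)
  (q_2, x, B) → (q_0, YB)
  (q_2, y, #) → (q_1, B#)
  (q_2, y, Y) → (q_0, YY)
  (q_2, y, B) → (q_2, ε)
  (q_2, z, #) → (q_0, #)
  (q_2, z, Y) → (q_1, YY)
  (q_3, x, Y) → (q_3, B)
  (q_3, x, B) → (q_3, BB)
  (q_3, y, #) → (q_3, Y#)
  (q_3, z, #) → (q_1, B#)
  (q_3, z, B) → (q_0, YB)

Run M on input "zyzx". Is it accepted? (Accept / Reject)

Accept

(q_0, zyzx, #) ⊢ (q_0, yzx, Y#) ⊢ (q_3, zx, #) ⊢ (q_1, x, B#) ⊢ (q_2, ε, BB#)
All input consumed; state q_2 ∈ F.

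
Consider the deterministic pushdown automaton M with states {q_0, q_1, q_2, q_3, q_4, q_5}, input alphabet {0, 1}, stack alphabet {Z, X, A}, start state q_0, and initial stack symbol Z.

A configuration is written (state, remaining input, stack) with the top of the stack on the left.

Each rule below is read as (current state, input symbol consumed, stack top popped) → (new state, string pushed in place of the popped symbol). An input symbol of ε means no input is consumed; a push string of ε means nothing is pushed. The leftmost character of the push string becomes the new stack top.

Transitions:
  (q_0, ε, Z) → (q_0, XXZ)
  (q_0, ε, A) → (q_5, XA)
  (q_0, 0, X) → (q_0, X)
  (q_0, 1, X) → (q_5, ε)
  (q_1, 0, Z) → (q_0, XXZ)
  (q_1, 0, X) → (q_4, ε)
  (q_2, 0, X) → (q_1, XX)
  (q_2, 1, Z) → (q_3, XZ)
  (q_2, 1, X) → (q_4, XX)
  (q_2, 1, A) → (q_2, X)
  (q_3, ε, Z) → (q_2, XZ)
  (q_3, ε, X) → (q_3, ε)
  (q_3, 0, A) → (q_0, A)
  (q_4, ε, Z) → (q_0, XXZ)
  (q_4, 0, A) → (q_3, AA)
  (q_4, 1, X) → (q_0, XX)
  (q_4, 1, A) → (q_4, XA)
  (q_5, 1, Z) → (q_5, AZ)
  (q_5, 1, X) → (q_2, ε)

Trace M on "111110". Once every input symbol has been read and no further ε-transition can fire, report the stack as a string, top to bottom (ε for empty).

XXXZ

(q_0, 111110, Z)
  ε-move, top Z: go to q_0, push XXZ → (q_0, 111110, XXZ)
  read 1, top X: go to q_5, push ε → (q_5, 11110, XZ)
  read 1, top X: go to q_2, push ε → (q_2, 1110, Z)
  read 1, top Z: go to q_3, push XZ → (q_3, 110, XZ)
  ε-move, top X: go to q_3, push ε → (q_3, 110, Z)
  ε-move, top Z: go to q_2, push XZ → (q_2, 110, XZ)
  read 1, top X: go to q_4, push XX → (q_4, 10, XXZ)
  read 1, top X: go to q_0, push XX → (q_0, 0, XXXZ)
  read 0, top X: go to q_0, push X → (q_0, ε, XXXZ)
All input consumed in state q_0 with stack XXXZ.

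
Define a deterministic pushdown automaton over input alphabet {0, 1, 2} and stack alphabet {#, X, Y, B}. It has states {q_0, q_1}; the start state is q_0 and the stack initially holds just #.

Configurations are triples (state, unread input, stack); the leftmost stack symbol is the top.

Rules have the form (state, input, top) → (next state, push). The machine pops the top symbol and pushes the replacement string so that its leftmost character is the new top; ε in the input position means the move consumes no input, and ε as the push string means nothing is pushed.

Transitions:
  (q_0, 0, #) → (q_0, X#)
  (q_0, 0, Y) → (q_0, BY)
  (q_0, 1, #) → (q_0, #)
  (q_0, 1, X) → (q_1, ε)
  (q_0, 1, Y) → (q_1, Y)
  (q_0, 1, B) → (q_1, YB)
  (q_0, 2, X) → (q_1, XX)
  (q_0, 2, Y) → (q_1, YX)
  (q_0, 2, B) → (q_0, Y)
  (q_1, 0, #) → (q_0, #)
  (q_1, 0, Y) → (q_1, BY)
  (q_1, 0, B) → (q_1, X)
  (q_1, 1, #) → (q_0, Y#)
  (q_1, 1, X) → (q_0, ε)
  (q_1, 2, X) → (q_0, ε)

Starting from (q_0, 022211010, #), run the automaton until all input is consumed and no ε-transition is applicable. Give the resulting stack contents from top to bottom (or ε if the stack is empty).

X#

(q_0, 022211010, #)
  read 0, top #: go to q_0, push X# → (q_0, 22211010, X#)
  read 2, top X: go to q_1, push XX → (q_1, 2211010, XX#)
  read 2, top X: go to q_0, push ε → (q_0, 211010, X#)
  read 2, top X: go to q_1, push XX → (q_1, 11010, XX#)
  read 1, top X: go to q_0, push ε → (q_0, 1010, X#)
  read 1, top X: go to q_1, push ε → (q_1, 010, #)
  read 0, top #: go to q_0, push # → (q_0, 10, #)
  read 1, top #: go to q_0, push # → (q_0, 0, #)
  read 0, top #: go to q_0, push X# → (q_0, ε, X#)
All input consumed in state q_0 with stack X#.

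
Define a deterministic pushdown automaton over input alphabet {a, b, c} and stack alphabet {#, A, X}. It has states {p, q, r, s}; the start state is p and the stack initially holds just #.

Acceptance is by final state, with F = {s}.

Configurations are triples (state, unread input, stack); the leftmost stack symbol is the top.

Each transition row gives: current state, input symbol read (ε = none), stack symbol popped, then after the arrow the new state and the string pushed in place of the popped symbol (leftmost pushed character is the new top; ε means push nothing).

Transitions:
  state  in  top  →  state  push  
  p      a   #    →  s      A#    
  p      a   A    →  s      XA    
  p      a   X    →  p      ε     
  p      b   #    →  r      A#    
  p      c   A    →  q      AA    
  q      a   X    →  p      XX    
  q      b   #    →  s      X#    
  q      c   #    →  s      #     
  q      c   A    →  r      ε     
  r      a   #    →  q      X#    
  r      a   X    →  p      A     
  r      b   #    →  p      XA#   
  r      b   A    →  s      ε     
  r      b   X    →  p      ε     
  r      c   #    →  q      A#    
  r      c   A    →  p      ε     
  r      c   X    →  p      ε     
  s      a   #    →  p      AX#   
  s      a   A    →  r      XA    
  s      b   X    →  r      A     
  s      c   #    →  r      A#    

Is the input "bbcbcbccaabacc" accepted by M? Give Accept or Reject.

(p, bbcbcbccaabacc, #) ⊢ (r, bcbcbccaabacc, A#) ⊢ (s, cbcbccaabacc, #) ⊢ (r, bcbccaabacc, A#) ⊢ (s, cbccaabacc, #) ⊢ (r, bccaabacc, A#) ⊢ (s, ccaabacc, #) ⊢ (r, caabacc, A#) ⊢ (p, aabacc, #) ⊢ (s, abacc, A#) ⊢ (r, bacc, XA#) ⊢ (p, acc, A#) ⊢ (s, cc, XA#)
No transition applies at (s, cc, XA#); input not fully consumed.

Reject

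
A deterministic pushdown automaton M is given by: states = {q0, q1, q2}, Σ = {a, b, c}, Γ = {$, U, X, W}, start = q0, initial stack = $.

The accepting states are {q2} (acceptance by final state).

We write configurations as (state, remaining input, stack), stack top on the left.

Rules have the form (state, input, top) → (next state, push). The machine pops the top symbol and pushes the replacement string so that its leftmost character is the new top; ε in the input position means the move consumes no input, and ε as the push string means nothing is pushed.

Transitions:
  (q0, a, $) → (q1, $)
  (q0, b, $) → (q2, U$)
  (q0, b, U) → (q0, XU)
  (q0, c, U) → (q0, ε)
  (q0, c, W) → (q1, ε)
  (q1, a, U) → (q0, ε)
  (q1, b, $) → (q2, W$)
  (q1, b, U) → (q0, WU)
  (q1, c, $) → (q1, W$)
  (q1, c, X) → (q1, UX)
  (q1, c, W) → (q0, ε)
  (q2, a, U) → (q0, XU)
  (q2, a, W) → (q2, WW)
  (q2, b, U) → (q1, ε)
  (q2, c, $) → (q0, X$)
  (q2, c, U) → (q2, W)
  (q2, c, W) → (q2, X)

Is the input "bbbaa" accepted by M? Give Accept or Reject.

Accept

(q0, bbbaa, $)
  read b, top $: go to q2, push U$ → (q2, bbaa, U$)
  read b, top U: go to q1, push ε → (q1, baa, $)
  read b, top $: go to q2, push W$ → (q2, aa, W$)
  read a, top W: go to q2, push WW → (q2, a, WW$)
  read a, top W: go to q2, push WW → (q2, ε, WWW$)
All input consumed; state q2 ∈ F.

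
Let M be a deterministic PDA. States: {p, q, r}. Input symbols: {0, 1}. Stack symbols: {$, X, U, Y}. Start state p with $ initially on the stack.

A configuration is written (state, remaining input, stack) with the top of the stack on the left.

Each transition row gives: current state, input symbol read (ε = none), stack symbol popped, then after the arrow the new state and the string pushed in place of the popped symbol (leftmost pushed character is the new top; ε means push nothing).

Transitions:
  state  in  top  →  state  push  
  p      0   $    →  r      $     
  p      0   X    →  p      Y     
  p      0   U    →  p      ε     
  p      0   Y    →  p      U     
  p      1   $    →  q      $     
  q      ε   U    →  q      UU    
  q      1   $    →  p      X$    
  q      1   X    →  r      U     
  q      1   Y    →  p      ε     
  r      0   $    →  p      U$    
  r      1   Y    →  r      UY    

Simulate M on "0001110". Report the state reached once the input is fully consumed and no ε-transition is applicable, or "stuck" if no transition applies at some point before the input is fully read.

(p, 0001110, $) ⊢ (r, 001110, $) ⊢ (p, 01110, U$) ⊢ (p, 1110, $) ⊢ (q, 110, $) ⊢ (p, 10, X$)
No transition for (p, 1, top X); M blocks with input 10 remaining.

stuck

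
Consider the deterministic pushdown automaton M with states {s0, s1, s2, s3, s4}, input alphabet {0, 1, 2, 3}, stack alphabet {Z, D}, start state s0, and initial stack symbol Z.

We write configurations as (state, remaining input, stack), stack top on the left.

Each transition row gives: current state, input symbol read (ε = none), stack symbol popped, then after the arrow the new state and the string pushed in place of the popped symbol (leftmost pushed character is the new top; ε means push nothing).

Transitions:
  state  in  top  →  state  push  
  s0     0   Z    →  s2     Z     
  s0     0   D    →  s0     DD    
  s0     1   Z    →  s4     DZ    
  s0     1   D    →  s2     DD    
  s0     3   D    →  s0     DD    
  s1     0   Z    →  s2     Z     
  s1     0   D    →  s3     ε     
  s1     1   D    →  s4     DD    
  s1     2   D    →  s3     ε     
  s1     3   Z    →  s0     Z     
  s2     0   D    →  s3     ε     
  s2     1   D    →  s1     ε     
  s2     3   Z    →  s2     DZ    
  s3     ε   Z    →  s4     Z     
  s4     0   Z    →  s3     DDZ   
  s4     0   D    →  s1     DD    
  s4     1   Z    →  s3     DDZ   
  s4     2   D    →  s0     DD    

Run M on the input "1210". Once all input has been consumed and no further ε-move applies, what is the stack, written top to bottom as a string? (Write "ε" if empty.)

DDZ

(s0, 1210, Z) ⊢ (s4, 210, DZ) ⊢ (s0, 10, DDZ) ⊢ (s2, 0, DDDZ) ⊢ (s3, ε, DDZ)
All input consumed in state s3 with stack DDZ.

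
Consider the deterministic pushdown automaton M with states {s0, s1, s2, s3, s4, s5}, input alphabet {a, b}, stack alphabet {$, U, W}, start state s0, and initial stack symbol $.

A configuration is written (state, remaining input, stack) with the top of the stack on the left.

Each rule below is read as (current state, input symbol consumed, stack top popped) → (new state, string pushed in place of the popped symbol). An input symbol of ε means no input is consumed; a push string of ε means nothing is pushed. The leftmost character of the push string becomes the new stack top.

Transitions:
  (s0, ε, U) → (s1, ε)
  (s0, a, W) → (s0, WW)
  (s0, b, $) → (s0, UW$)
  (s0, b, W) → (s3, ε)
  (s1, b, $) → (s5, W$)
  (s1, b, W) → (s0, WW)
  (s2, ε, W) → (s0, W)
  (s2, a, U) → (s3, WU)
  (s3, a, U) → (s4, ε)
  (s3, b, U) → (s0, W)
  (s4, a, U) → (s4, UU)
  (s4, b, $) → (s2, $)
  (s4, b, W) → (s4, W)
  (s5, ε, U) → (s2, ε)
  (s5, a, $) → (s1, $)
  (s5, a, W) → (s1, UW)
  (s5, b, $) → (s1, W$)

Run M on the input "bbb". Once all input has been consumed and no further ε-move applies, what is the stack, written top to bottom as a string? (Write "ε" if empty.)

(s0, bbb, $) ⊢ (s0, bb, UW$) ⊢ (s1, bb, W$) ⊢ (s0, b, WW$) ⊢ (s3, ε, W$)
All input consumed in state s3 with stack W$.

W$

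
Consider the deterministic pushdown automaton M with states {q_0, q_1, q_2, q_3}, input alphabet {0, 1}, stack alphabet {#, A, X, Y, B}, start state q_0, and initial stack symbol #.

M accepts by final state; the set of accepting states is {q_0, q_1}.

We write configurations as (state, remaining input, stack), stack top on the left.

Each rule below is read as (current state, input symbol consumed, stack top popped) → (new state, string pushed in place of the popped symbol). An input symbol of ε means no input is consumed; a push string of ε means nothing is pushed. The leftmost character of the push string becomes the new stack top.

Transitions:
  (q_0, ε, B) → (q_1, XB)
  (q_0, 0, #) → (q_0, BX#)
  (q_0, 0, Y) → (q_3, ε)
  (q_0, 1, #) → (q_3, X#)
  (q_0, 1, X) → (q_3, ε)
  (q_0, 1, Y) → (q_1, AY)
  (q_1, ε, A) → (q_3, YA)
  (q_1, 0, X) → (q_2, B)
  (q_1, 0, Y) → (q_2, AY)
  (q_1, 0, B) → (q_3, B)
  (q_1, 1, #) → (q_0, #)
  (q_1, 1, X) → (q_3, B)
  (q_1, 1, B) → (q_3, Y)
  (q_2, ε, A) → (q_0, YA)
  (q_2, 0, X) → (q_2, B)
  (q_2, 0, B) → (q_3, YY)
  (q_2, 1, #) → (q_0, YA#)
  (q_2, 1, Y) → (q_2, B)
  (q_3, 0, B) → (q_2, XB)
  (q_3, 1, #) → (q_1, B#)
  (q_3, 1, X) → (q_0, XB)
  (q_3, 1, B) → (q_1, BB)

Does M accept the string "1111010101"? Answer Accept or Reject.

Accept

(q_0, 1111010101, #)
  read 1, top #: go to q_3, push X# → (q_3, 111010101, X#)
  read 1, top X: go to q_0, push XB → (q_0, 11010101, XB#)
  read 1, top X: go to q_3, push ε → (q_3, 1010101, B#)
  read 1, top B: go to q_1, push BB → (q_1, 010101, BB#)
  read 0, top B: go to q_3, push B → (q_3, 10101, BB#)
  read 1, top B: go to q_1, push BB → (q_1, 0101, BBB#)
  read 0, top B: go to q_3, push B → (q_3, 101, BBB#)
  read 1, top B: go to q_1, push BB → (q_1, 01, BBBB#)
  read 0, top B: go to q_3, push B → (q_3, 1, BBBB#)
  read 1, top B: go to q_1, push BB → (q_1, ε, BBBBB#)
All input consumed; state q_1 ∈ F.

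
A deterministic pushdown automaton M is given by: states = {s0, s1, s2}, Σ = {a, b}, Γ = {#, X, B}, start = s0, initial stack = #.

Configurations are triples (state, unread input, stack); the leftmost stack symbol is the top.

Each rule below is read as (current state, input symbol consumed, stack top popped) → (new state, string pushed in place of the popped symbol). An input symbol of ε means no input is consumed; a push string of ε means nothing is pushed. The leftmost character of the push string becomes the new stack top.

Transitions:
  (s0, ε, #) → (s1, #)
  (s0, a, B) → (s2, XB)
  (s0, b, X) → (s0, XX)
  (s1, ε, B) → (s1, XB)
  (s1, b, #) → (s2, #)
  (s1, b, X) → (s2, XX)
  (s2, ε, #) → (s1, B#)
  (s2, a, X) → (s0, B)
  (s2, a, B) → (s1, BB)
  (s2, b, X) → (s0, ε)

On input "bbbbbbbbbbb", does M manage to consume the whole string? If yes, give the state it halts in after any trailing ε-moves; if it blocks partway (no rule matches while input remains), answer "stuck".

s0

(s0, bbbbbbbbbbb, #)
  ε-move, top #: go to s1, push # → (s1, bbbbbbbbbbb, #)
  read b, top #: go to s2, push # → (s2, bbbbbbbbbb, #)
  ε-move, top #: go to s1, push B# → (s1, bbbbbbbbbb, B#)
  ε-move, top B: go to s1, push XB → (s1, bbbbbbbbbb, XB#)
  read b, top X: go to s2, push XX → (s2, bbbbbbbbb, XXB#)
  read b, top X: go to s0, push ε → (s0, bbbbbbbb, XB#)
  read b, top X: go to s0, push XX → (s0, bbbbbbb, XXB#)
  read b, top X: go to s0, push XX → (s0, bbbbbb, XXXB#)
  read b, top X: go to s0, push XX → (s0, bbbbb, XXXXB#)
  read b, top X: go to s0, push XX → (s0, bbbb, XXXXXB#)
  read b, top X: go to s0, push XX → (s0, bbb, XXXXXXB#)
  read b, top X: go to s0, push XX → (s0, bb, XXXXXXXB#)
  read b, top X: go to s0, push XX → (s0, b, XXXXXXXXB#)
  read b, top X: go to s0, push XX → (s0, ε, XXXXXXXXXB#)
All input consumed; M is in state s0.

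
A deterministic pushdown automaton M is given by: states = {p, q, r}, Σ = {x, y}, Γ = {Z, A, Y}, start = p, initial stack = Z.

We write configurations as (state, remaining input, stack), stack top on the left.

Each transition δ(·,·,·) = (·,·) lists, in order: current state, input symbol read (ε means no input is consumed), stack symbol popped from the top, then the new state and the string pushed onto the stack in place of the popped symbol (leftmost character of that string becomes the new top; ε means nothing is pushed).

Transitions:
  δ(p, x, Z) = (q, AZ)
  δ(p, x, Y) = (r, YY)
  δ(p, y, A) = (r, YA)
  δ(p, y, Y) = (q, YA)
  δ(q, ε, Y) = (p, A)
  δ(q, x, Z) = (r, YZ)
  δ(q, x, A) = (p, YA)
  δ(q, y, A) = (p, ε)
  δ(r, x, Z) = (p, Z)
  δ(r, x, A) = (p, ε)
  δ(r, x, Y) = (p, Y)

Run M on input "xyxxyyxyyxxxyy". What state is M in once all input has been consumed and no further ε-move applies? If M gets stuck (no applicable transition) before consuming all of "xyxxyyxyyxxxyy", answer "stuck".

r

(p, xyxxyyxyyxxxyy, Z)
  read x, top Z: go to q, push AZ → (q, yxxyyxyyxxxyy, AZ)
  read y, top A: go to p, push ε → (p, xxyyxyyxxxyy, Z)
  read x, top Z: go to q, push AZ → (q, xyyxyyxxxyy, AZ)
  read x, top A: go to p, push YA → (p, yyxyyxxxyy, YAZ)
  read y, top Y: go to q, push YA → (q, yxyyxxxyy, YAAZ)
  ε-move, top Y: go to p, push A → (p, yxyyxxxyy, AAAZ)
  read y, top A: go to r, push YA → (r, xyyxxxyy, YAAAZ)
  read x, top Y: go to p, push Y → (p, yyxxxyy, YAAAZ)
  read y, top Y: go to q, push YA → (q, yxxxyy, YAAAAZ)
  ε-move, top Y: go to p, push A → (p, yxxxyy, AAAAAZ)
  read y, top A: go to r, push YA → (r, xxxyy, YAAAAAZ)
  read x, top Y: go to p, push Y → (p, xxyy, YAAAAAZ)
  read x, top Y: go to r, push YY → (r, xyy, YYAAAAAZ)
  read x, top Y: go to p, push Y → (p, yy, YYAAAAAZ)
  read y, top Y: go to q, push YA → (q, y, YAYAAAAAZ)
  ε-move, top Y: go to p, push A → (p, y, AAYAAAAAZ)
  read y, top A: go to r, push YA → (r, ε, YAAYAAAAAZ)
All input consumed; M is in state r.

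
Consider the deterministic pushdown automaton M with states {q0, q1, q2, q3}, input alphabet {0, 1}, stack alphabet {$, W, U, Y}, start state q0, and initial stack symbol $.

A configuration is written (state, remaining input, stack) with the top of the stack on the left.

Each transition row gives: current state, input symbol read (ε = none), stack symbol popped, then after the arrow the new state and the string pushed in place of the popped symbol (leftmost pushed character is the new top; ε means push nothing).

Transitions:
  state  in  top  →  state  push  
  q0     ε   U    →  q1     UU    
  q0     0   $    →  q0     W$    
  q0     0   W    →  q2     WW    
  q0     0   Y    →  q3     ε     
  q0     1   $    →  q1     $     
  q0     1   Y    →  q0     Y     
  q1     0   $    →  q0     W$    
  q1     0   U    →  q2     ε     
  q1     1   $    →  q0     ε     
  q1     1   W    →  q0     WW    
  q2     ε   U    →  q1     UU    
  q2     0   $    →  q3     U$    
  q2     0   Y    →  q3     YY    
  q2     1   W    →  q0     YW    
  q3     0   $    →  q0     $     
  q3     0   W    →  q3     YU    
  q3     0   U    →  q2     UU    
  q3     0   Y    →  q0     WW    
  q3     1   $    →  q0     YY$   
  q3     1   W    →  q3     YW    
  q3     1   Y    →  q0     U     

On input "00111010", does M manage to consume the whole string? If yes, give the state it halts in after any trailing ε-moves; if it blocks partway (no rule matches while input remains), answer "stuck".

q0

(q0, 00111010, $) ⊢ (q0, 0111010, W$) ⊢ (q2, 111010, WW$) ⊢ (q0, 11010, YWW$) ⊢ (q0, 1010, YWW$) ⊢ (q0, 010, YWW$) ⊢ (q3, 10, WW$) ⊢ (q3, 0, YWW$) ⊢ (q0, ε, WWWW$)
All input consumed; M is in state q0.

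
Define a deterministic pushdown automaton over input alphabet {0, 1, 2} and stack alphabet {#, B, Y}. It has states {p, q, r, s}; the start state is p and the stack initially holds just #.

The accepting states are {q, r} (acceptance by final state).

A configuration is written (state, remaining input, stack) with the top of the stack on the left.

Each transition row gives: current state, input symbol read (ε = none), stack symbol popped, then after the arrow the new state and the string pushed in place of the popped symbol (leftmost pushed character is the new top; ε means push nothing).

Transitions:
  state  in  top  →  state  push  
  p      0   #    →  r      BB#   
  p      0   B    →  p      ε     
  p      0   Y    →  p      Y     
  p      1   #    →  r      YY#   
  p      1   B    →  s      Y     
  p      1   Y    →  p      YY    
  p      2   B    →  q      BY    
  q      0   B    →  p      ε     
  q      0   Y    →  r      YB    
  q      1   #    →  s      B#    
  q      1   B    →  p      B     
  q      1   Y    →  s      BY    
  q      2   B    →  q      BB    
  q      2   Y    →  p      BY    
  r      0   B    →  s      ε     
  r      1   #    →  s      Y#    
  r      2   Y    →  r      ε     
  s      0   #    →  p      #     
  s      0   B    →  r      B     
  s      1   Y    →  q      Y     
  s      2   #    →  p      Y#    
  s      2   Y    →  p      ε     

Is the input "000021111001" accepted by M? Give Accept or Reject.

Reject

(p, 000021111001, #)
  read 0, top #: go to r, push BB# → (r, 00021111001, BB#)
  read 0, top B: go to s, push ε → (s, 0021111001, B#)
  read 0, top B: go to r, push B → (r, 021111001, B#)
  read 0, top B: go to s, push ε → (s, 21111001, #)
  read 2, top #: go to p, push Y# → (p, 1111001, Y#)
  read 1, top Y: go to p, push YY → (p, 111001, YY#)
  read 1, top Y: go to p, push YY → (p, 11001, YYY#)
  read 1, top Y: go to p, push YY → (p, 1001, YYYY#)
  read 1, top Y: go to p, push YY → (p, 001, YYYYY#)
  read 0, top Y: go to p, push Y → (p, 01, YYYYY#)
  read 0, top Y: go to p, push Y → (p, 1, YYYYY#)
  read 1, top Y: go to p, push YY → (p, ε, YYYYYY#)
All input consumed; state p ∉ F and no further ε-move applies.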